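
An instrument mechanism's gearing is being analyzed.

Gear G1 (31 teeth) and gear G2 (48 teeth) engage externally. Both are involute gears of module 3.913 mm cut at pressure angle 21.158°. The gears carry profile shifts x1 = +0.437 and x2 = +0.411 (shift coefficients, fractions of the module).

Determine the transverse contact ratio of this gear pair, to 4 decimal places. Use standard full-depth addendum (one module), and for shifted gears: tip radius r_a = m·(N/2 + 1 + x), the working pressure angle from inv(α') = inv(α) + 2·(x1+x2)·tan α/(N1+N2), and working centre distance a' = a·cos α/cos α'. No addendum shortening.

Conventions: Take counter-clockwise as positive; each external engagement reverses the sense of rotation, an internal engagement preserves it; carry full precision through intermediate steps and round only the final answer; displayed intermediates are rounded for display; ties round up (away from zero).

1.5432

class = single-mesh tooth geometry [involute pair 31T × 48T, m = 3.913]
base radii: r_b1 = 56.562900, r_b2 = 87.581264
tip radii: r_a1 = 66.274481, r_a2 = 99.433243
inv(α') = inv(21.158°) + 2·(+0.437+0.411)·tan α/(31+48) = 0.02606352  ⇒  α' = 23.91697°
a' = a·cos α / cos α' = 154.5635·cos 21.158°/cos 23.91697° = 157.683858
action lengths: √(r_a1²−r_b1²) = 34.539039, √(r_a2²−r_b2²) = 47.079635
base pitch p_b = π·m·cos α = 11.464361
CR = (34.539039 + 47.079635 − 157.683858·sin 23.91697°)/11.464361 = 1.543190
contact ratio ≈ 1.5432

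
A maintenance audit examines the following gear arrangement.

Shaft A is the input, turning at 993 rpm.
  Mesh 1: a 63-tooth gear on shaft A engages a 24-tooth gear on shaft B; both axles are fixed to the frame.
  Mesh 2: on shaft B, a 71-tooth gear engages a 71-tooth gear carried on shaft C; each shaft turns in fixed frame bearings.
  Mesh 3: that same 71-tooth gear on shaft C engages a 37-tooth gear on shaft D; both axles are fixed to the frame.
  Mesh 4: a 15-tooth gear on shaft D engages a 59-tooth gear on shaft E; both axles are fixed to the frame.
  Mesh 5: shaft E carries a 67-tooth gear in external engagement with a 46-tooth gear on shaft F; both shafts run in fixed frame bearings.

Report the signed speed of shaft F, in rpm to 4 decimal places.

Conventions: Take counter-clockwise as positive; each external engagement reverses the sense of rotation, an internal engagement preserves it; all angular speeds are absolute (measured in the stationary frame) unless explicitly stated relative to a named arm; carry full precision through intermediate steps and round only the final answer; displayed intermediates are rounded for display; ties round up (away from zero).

topology: fixed-axis compound train — 5 meshes, A→F
mesh 1 [63T→24T]: ω = 993.0000×63/24 = 2606.6250 rpm, sense flips to −
mesh 2 [71T→71T]: ω = 2606.6250×71/71 = 2606.6250 rpm, sense flips to +
mesh 3 [71T→37T]: ω = 2606.6250×71/37 = 5001.9020 rpm, sense flips to −
mesh 4 [15T→59T]: ω = 5001.9020×15/59 = 1271.6700 rpm, sense flips to +
mesh 5 [67T→46T]: ω = 1271.6700×67/46 = 1852.2150 rpm, sense flips to −
signed output speed = -1852.2150 rpm

-1852.2150 rpm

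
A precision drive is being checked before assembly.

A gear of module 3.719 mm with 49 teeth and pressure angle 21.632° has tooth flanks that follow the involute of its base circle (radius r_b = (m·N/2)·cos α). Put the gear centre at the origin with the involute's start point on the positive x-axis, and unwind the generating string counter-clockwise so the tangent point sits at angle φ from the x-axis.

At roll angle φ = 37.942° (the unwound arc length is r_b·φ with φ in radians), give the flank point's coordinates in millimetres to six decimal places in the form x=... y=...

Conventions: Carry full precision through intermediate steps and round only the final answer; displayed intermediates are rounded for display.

topology: single-mesh involute geometry — m = 3.719, N = 49
pitch radius r_p = m·N/2 = 3.719·49/2 = 91.115500
base radius r_b = r_p·cos α = 91.115500·cos 21.632° = 84.698303
roll angle φ = 37.942° = 0.66221282 rad
x = r_b·(cos φ + φ·sin φ) = 101.282574
y = r_b·(sin φ − φ·cos φ) = 7.844773

x=101.282574 y=7.844773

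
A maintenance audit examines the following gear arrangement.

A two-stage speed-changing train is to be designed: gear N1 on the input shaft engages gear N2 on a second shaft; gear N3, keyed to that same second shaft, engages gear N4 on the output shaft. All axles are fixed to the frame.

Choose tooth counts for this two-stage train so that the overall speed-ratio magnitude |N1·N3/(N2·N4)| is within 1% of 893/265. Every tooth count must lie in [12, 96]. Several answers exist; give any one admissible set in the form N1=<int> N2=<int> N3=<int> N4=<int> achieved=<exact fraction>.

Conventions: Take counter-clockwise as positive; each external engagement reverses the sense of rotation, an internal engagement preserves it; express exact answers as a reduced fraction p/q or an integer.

N1=47 N2=15 N3=57 N4=53 achieved=893/265

topology: fixed-axis compound train — 2 stages, target 893/265
target = 893/265 in lowest terms: an exact hit needs N1·N3 = k·893 and N2·N4 = k·265 for one integer k, every count in [12, 96]; additionally prefer no 1:1 stage (N1 ≠ N2, N3 ≠ N4)
k = 1…2: no 1:1-free in-range split of k·893 and k·265 into factor pairs; take k = 3
k = 3: N1·N3 = 2679 = 47·57, N2·N4 = 795 = 15·53
achieved = 47·57/(15·53) = 893/265; |achieved − target| = 0 ≤ 893/26500 ✓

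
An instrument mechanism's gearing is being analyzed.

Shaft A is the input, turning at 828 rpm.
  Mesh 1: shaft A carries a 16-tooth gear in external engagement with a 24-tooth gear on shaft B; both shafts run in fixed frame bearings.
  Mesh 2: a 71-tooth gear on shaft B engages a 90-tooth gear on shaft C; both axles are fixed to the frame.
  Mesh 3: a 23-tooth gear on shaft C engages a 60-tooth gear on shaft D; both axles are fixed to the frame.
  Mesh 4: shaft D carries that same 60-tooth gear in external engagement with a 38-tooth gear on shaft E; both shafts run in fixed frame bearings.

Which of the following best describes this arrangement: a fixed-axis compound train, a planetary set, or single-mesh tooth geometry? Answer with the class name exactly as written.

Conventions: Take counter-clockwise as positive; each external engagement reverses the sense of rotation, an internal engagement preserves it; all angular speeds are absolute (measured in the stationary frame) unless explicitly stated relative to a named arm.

fixed-axis compound train

class = fixed-axis compound train [4 meshes; 4 ratios multiply, 4 sense flips]
classification: fixed-axis compound train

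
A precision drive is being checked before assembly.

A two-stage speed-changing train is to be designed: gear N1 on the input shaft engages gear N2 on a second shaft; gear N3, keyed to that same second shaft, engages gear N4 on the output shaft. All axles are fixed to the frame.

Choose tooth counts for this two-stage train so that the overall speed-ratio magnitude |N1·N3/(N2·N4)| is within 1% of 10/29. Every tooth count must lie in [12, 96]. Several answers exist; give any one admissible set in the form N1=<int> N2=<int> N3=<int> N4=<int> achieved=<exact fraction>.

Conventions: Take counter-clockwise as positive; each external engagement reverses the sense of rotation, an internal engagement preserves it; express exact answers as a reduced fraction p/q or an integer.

topology: fixed-axis compound train — 2 stages, target 10/29
target = 10/29 in lowest terms: an exact hit needs N1·N3 = k·10 and N2·N4 = k·29 for one integer k, every count in [12, 96]; additionally prefer no 1:1 stage (N1 ≠ N2, N3 ≠ N4)
k = 1…17: no 1:1-free in-range split of k·10 and k·29 into factor pairs; take k = 18
k = 18: N1·N3 = 180 = 12·15, N2·N4 = 522 = 18·29
achieved = 12·15/(18·29) = 10/29; |achieved − target| = 0 ≤ 1/290 ✓

N1=12 N2=18 N3=15 N4=29 achieved=10/29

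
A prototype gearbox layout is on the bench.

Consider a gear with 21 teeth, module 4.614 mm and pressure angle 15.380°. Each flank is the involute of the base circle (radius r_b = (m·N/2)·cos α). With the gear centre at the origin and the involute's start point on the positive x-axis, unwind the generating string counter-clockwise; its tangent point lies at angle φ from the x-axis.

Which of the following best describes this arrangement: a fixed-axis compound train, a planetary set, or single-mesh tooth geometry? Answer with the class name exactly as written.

single-mesh involute tooth geometry (21T wheel at module 4.614)
classification: single-mesh tooth geometry

single-mesh tooth geometry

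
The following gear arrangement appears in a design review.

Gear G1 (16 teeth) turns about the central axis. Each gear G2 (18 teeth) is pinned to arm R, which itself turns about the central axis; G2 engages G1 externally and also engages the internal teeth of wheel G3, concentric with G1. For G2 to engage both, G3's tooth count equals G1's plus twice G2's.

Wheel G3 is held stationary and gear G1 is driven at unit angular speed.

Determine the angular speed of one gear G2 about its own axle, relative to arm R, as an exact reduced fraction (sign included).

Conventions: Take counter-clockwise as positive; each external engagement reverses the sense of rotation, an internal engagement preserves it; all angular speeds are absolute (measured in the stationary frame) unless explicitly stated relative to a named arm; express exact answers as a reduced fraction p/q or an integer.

class = planetary set [G3 = 16+2·18 = 52; Willis about the carrier]
ring teeth: 16 + 2·18 = 52
16(ω_sun−ω_arm) = −52(ω_ring−ω_arm),  ω_ring = 0, ω_sun = 1
16(1−ω_arm) = −52(0−ω_arm)  ⇒  68·ω_arm = 16  ⇒  ω_arm = 4/17
sun–planet mesh: 16·(1−4/17) = −18·(ω_p−ω_arm)  ⇒  ω_p−ω_arm = -104/153
exact speed ratio = -104/153

-104/153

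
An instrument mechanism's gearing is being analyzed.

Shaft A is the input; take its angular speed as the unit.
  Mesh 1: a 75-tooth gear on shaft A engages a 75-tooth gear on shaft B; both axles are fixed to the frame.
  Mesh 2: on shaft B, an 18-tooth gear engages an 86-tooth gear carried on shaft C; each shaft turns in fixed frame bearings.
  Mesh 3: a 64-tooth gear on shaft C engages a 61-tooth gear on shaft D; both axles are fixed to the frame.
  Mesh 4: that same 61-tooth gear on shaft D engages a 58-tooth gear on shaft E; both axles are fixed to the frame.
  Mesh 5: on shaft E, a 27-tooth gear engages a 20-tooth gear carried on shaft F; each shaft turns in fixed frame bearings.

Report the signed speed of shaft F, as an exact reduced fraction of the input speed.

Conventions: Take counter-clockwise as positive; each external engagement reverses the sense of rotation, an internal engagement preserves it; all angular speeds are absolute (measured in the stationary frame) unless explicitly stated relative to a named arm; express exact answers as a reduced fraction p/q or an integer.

5-mesh fixed-axis compound train (all bearings frame-fixed)
mesh 1 [75T→75T]: |ω|/ω_in = 1×75/75 = 1, sense flips to −
mesh 2 [18T→86T]: |ω|/ω_in = 1×18/86 = 9/43, sense flips to +
mesh 3 [64T→61T]: |ω|/ω_in = (9/43)×64/61 = 576/2623, sense flips to −
mesh 4 [61T→58T]: |ω|/ω_in = (576/2623)×61/58 = 288/1247, sense flips to +
mesh 5 [27T→20T]: |ω|/ω_in = (288/1247)×27/20 = 1944/6235, sense flips to −
signed output speed (× input speed) = -1944/6235

-1944/6235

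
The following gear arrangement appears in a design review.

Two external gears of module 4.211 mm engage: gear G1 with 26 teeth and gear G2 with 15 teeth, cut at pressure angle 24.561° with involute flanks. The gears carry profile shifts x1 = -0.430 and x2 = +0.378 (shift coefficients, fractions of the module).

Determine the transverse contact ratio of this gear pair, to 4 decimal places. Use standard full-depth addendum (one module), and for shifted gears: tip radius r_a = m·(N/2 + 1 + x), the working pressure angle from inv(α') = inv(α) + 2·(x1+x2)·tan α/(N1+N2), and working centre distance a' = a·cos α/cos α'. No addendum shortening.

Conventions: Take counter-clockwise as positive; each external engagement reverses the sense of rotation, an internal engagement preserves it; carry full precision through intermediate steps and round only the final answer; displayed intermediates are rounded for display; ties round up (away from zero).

1.3813

recognized (one external pair, fixed centres): single-mesh tooth geometry, m = 4.211, N1 = 26, N2 = 15
base radii: r_b1 = 49.789812, r_b2 = 28.724892
tip radii: r_a1 = 57.143270, r_a2 = 37.385258
inv(α') = inv(24.561°) + 2·(-0.430+0.378)·tan α/(26+15) = 0.02718308  ⇒  α' = 24.23821°
a' = a·cos α / cos α' = 86.3255·cos 24.561°/cos 24.23821° = 86.105173
action lengths: √(r_a1²−r_b1²) = 28.041539, √(r_a2²−r_b2²) = 23.927769
base pitch p_b = π·m·cos α = 12.032255
CR = (28.041539 + 23.927769 − 86.105173·sin 24.23821°)/12.032255 = 1.381324
contact ratio ≈ 1.3813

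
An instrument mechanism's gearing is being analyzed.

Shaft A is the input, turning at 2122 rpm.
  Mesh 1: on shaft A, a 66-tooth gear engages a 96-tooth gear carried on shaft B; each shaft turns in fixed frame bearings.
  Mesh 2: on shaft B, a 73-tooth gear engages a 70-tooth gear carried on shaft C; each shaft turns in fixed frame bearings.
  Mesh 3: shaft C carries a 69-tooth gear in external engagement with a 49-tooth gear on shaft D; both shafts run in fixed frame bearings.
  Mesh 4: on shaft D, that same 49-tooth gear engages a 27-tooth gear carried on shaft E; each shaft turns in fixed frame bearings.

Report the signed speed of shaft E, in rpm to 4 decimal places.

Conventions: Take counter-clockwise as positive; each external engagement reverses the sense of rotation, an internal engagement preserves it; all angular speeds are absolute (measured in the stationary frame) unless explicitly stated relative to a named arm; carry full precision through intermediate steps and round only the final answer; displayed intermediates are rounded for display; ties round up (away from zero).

+3888.0177 rpm

4-mesh fixed-axis compound train (all bearings frame-fixed)
mesh 1 [66T→96T]: ω = 2122.0000×66/96 = 1458.8750 rpm, sense flips to −
mesh 2 [73T→70T]: ω = 1458.8750×73/70 = 1521.3982 rpm, sense flips to +
mesh 3 [69T→49T]: ω = 1521.3982×69/49 = 2142.3771 rpm, sense flips to −
mesh 4 [49T→27T]: ω = 2142.3771×49/27 = 3888.0177 rpm, sense flips to +
signed output speed = +3888.0177 rpm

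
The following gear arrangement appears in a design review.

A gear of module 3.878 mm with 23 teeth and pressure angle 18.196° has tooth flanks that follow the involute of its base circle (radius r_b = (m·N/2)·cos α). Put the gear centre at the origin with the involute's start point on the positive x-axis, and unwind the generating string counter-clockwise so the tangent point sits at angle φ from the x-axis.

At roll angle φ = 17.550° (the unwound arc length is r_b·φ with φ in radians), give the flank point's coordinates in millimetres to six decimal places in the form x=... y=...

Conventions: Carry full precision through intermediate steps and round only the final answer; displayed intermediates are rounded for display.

x=44.307992 y=0.402058

single-mesh involute tooth geometry (23T wheel at module 3.878)
pitch radius r_p = m·N/2 = 3.878·23/2 = 44.597000
base radius r_b = r_p·cos α = 44.597000·cos 18.196° = 42.366876
roll angle φ = 17.550° = 0.30630528 rad
x = r_b·(cos φ + φ·sin φ) = 44.307992
y = r_b·(sin φ − φ·cos φ) = 0.402058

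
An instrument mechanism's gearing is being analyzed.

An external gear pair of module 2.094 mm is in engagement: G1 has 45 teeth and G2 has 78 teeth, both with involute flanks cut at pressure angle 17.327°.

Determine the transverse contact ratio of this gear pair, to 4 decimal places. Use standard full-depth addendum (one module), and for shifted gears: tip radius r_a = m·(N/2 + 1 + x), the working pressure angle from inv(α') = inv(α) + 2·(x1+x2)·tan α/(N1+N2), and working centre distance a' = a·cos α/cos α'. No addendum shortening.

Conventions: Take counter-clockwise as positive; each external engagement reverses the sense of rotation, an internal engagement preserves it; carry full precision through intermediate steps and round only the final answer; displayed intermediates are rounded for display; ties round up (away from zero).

1.9486

class = single-mesh tooth geometry [involute pair 45T × 78T, m = 2.094]
base radii: r_b1 = 44.976948, r_b2 = 77.960043
tip radii: r_a1 = 49.209000, r_a2 = 83.760000
no profile shift: α' = α, a' = a
action lengths: √(r_a1²−r_b1²) = 19.964966, √(r_a2²−r_b2²) = 30.626286
base pitch p_b = π·m·cos α = 6.279967
CR = (19.964966 + 30.626286 − 128.781000·sin 17.32700°)/6.279967 = 1.948590
contact ratio ≈ 1.9486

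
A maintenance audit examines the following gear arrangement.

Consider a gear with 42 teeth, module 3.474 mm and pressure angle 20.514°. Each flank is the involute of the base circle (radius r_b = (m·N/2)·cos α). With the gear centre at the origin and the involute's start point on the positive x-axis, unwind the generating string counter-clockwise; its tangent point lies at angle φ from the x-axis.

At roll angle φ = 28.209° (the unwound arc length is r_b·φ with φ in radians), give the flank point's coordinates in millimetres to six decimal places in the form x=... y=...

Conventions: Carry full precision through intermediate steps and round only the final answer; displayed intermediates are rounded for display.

recognized (one wheel, involute flank): single-mesh tooth geometry, m = 3.474, N = 42
pitch radius r_p = m·N/2 = 3.474·42/2 = 72.954000
base radius r_b = r_p·cos α = 72.954000·cos 20.514° = 68.327738
roll angle φ = 28.209° = 0.49233993 rad
x = r_b·(cos φ + φ·sin φ) = 76.113887
y = r_b·(sin φ − φ·cos φ) = 2.652815

x=76.113887 y=2.652815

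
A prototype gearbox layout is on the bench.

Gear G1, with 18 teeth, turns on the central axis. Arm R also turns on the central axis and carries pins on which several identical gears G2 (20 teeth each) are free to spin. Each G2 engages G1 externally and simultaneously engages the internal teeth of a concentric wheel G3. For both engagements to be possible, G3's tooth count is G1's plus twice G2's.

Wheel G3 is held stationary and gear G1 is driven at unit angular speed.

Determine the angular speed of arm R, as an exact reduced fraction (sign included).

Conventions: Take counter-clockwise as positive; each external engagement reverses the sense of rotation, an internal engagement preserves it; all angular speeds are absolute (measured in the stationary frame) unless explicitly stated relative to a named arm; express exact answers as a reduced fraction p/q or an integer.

class = planetary set [G3 = 18+2·20 = 58; Willis about the carrier]
ring teeth: 18 + 2·20 = 58
18(ω_sun−ω_arm) = −58(ω_ring−ω_arm),  ω_ring = 0, ω_sun = 1
18(1−ω_arm) = −58(0−ω_arm)  ⇒  76·ω_arm = 18  ⇒  ω_arm = 9/38
exact speed ratio = 9/38

9/38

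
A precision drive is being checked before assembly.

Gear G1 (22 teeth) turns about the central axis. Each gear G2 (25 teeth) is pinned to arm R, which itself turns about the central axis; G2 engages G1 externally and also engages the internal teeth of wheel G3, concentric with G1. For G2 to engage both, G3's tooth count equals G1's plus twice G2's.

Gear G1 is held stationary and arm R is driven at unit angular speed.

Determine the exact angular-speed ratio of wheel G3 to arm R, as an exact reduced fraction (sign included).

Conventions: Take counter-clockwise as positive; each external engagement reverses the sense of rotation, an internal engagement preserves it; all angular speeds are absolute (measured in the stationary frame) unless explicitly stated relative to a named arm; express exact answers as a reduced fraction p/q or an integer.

topology: planetary set — G1 22T / G2 25T / G3 72T, arm = carrier (Willis)
ring teeth: 22 + 2·25 = 72
22(ω_sun−ω_arm) = −72(ω_ring−ω_arm),  ω_sun = 0, ω_arm = 1
ω_ring = 1 − (22/72)(0−1) = 47/36
ω_out/ω_in = 47/36

47/36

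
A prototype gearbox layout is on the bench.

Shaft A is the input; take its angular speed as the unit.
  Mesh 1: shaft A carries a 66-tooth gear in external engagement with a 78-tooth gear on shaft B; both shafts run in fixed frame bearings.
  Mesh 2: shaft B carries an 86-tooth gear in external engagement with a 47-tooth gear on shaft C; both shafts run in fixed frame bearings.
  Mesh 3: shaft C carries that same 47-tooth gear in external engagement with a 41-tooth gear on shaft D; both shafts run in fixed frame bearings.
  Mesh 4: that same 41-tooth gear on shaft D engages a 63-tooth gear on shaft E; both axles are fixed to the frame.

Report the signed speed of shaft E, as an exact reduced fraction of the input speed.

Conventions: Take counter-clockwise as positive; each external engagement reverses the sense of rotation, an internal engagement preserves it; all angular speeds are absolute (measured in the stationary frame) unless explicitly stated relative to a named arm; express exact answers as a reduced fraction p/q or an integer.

4-mesh fixed-axis compound train (all bearings frame-fixed)
mesh 1 [66T→78T]: |ω|/ω_in = 1×66/78 = 11/13, sense flips to −
mesh 2 [86T→47T]: |ω|/ω_in = (11/13)×86/47 = 946/611, sense flips to +
mesh 3 [47T→41T]: |ω|/ω_in = (946/611)×47/41 = 946/533, sense flips to −
mesh 4 [41T→63T]: |ω|/ω_in = (946/533)×41/63 = 946/819, sense flips to +
signed output speed (× input speed) = 946/819

946/819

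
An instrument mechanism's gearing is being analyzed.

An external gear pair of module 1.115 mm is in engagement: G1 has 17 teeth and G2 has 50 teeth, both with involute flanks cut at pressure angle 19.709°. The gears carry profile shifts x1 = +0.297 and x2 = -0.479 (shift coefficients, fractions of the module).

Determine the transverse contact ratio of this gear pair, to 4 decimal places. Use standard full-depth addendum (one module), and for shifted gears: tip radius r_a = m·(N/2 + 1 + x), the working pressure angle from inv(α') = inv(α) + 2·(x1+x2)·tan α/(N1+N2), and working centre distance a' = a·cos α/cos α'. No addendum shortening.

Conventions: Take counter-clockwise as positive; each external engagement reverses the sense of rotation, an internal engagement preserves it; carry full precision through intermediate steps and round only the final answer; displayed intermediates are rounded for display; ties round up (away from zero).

single-mesh involute tooth geometry (17T engaging 50T at module 1.115)
base radii: r_b1 = 8.922285, r_b2 = 26.242015
tip radii: r_a1 = 10.923655, r_a2 = 28.455915
inv(α') = inv(19.709°) + 2·(+0.297-0.479)·tan α/(17+50) = 0.01229592  ⇒  α' = 18.79508°
a' = a·cos α / cos α' = 37.3525·cos 19.709°/cos 18.79508° = 37.144985
action lengths: √(r_a1²−r_b1²) = 6.302306, √(r_a2²−r_b2²) = 11.004351
base pitch p_b = π·m·cos α = 3.297669
CR = (6.302306 + 11.004351 − 37.144985·sin 18.79508°)/3.297669 = 1.619059
contact ratio ≈ 1.6191

1.6191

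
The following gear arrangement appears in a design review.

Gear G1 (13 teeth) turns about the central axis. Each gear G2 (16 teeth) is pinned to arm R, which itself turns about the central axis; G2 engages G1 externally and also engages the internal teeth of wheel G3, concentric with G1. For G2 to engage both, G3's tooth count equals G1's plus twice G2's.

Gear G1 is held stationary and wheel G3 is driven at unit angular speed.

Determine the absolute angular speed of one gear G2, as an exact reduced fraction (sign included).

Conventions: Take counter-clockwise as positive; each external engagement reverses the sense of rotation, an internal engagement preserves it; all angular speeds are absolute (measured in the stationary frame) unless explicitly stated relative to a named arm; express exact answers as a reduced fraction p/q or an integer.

45/32

topology: planetary set — G1 13T / G2 16T / G3 45T, arm = carrier (Willis)
ring teeth: 13 + 2·16 = 45
13(ω_sun−ω_arm) = −45(ω_ring−ω_arm),  ω_sun = 0, ω_ring = 1
13(0−ω_arm) = −45(1−ω_arm)  ⇒  58·ω_arm = 45  ⇒  ω_arm = 45/58
sun–planet mesh: 13·(0−45/58) = −16·(ω_p−ω_arm)  ⇒  ω_p−ω_arm = 585/928
ω_p = 45/58 + 585/928 = 45/32
exact speed ratio = 45/32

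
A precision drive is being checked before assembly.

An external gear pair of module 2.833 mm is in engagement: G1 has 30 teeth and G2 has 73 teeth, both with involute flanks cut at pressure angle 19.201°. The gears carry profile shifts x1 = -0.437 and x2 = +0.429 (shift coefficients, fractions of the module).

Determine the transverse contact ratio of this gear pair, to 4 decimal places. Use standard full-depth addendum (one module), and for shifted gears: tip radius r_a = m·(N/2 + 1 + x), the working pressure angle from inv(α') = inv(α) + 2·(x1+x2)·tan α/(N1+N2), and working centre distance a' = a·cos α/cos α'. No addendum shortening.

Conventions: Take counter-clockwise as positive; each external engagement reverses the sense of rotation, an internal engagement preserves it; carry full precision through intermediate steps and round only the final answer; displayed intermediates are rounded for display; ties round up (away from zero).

single-mesh involute tooth geometry (30T engaging 73T at module 2.833)
base radii: r_b1 = 40.131030, r_b2 = 97.652173
tip radii: r_a1 = 44.089979, r_a2 = 107.452857
inv(α') = inv(19.201°) + 2·(-0.437+0.429)·tan α/(30+73) = 0.01308165  ⇒  α' = 19.17541°
a' = a·cos α / cos α' = 145.8995·cos 19.201°/cos 19.17541° = 145.876821
action lengths: √(r_a1²−r_b1²) = 18.259975, √(r_a2²−r_b2²) = 44.834915
base pitch p_b = π·m·cos α = 8.405023
CR = (18.259975 + 44.834915 − 145.876821·sin 19.17541°)/8.405023 = 1.806064
contact ratio ≈ 1.8061

1.8061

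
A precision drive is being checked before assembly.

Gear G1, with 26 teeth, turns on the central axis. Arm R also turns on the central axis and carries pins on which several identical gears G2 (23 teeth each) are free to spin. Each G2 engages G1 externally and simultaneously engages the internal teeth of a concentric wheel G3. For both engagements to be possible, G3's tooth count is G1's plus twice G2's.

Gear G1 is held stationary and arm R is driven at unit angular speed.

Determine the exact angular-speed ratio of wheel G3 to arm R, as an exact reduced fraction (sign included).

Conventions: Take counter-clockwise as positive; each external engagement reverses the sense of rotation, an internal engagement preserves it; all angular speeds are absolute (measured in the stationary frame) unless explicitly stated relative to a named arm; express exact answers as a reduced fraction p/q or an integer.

49/36

planetary set (26T centre, 23T on arm, 72T internal) — Willis relation
ring teeth: 26 + 2·23 = 72
26(ω_sun−ω_arm) = −72(ω_ring−ω_arm),  ω_sun = 0, ω_arm = 1
ω_ring = 1 − (26/72)(0−1) = 49/36
ω_out/ω_in = 49/36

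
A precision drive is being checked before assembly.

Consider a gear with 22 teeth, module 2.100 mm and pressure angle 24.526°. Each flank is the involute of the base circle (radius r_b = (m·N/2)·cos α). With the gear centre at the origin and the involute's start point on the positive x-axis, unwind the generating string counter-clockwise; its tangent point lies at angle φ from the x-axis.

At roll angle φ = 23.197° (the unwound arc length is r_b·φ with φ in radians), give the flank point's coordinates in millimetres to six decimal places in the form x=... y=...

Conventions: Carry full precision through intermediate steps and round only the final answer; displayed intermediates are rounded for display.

single-mesh involute tooth geometry (22T wheel at module 2.100)
pitch radius r_p = m·N/2 = 2.100·22/2 = 23.100000
base radius r_b = r_p·cos α = 23.100000·cos 24.526° = 21.015756
roll angle φ = 23.197° = 0.40486403 rad
x = r_b·(cos φ + φ·sin φ) = 22.668212
y = r_b·(sin φ − φ·cos φ) = 0.457315

x=22.668212 y=0.457315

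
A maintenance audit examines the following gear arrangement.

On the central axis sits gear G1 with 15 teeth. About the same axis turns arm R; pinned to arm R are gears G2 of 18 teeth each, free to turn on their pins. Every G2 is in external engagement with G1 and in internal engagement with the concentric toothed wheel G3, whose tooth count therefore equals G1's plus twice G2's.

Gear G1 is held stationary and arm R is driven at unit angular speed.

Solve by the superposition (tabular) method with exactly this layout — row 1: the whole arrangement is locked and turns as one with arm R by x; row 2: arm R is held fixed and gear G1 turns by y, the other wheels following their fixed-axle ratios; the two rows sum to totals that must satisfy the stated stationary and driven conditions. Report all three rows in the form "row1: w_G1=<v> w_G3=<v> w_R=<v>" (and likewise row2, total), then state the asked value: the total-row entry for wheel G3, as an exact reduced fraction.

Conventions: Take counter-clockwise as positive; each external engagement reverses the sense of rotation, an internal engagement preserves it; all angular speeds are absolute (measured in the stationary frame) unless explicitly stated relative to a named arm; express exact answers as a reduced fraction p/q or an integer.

topology: planetary set — G1 15T / G2 18T / G3 51T, arm = carrier (Willis)
row 1 — lock + rotate with arm: ω_sun = ω_ring = ω_arm = x
row 2 (arm held, sun turns y): ω_ring = −(15/51)·y, ω_arm = 0
boundary: total ω_sun = x + y = 0 and total ω_arm = x = 1  ⇒  y = -1, x = 1
row 2 ring = −(15/51)·(-1) = 5/17
totals (row 1 + row 2): sun 1 + (-1) = 0, ring 1 + 5/17 = 22/17, arm 1 + 0 = 1
asked cell (total, ring) = 22/17

row1: w_G1=1 w_G3=1 w_R=1
row2: w_G1=-1 w_G3=5/17 w_R=0
total: w_G1=0 w_G3=22/17 w_R=1
asked value: 22/17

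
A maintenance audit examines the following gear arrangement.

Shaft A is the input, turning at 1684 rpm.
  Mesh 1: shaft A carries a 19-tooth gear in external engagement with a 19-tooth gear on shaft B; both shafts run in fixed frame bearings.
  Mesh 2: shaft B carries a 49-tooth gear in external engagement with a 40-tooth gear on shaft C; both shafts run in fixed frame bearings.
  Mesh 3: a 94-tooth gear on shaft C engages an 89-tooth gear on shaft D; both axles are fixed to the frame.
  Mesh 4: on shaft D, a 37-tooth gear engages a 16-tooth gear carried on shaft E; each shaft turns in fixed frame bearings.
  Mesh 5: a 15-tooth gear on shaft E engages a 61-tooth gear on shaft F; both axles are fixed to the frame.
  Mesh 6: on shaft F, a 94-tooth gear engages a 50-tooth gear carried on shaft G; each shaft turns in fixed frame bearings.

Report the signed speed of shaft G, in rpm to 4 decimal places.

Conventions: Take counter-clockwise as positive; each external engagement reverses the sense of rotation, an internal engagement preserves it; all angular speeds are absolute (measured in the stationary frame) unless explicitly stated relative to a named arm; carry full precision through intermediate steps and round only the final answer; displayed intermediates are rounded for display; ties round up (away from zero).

+2329.2550 rpm

6-mesh fixed-axis compound train (all bearings frame-fixed)
mesh 1 [19T→19T]: ω = 1684.0000×19/19 = 1684.0000 rpm, sense flips to −
mesh 2 [49T→40T]: ω = 1684.0000×49/40 = 2062.9000 rpm, sense flips to +
mesh 3 [94T→89T]: ω = 2062.9000×94/89 = 2178.7933 rpm, sense flips to −
mesh 4 [37T→16T]: ω = 2178.7933×37/16 = 5038.4594 rpm, sense flips to +
mesh 5 [15T→61T]: ω = 5038.4594×15/61 = 1238.9654 rpm, sense flips to −
mesh 6 [94T→50T]: ω = 1238.9654×94/50 = 2329.2550 rpm, sense flips to +
signed output speed = +2329.2550 rpm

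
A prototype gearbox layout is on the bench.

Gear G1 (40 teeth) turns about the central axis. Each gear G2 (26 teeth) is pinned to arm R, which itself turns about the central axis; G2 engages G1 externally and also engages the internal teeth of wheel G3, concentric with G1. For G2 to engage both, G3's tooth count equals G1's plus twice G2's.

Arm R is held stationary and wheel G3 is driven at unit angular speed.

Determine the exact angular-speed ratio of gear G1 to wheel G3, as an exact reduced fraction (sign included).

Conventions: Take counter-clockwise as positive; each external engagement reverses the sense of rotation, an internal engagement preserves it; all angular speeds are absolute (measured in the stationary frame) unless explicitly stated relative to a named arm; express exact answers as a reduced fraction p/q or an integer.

class = planetary set [G3 = 40+2·26 = 92; Willis about the carrier]
ring teeth: 40 + 2·26 = 92
40(ω_sun−ω_arm) = −92(ω_ring−ω_arm),  ω_arm = 0, ω_ring = 1
ω_sun = 0 − (92/40)(1−0) = -23/10
ω_out/ω_in = -23/10

-23/10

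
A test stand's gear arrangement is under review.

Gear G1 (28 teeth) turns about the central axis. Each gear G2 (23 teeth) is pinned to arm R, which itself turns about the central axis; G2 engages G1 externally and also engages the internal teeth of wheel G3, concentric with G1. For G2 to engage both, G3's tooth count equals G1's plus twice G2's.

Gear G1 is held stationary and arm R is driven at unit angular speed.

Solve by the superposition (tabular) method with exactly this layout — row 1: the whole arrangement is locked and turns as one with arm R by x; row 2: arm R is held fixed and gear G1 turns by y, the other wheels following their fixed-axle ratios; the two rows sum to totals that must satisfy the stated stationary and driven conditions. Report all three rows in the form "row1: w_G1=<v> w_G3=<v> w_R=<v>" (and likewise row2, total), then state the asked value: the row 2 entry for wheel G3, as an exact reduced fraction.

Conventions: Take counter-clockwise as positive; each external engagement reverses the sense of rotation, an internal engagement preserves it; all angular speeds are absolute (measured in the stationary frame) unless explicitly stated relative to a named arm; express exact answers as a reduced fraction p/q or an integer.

class = planetary set [G3 = 28+2·23 = 74; Willis about the carrier]
superposition row 1 [locked train]: every member turns x
superposition row 2 [arm held]: sun y, ring −(28/74)·y, arm 0
boundary: total ω_sun = x + y = 0 and total ω_arm = x = 1  ⇒  y = -1, x = 1
row 2 ring = −(28/74)·(-1) = 14/37
totals (row 1 + row 2): sun 1 + (-1) = 0, ring 1 + 14/37 = 51/37, arm 1 + 0 = 1
asked cell (row2, ring) = 14/37

row1: w_G1=1 w_G3=1 w_R=1
row2: w_G1=-1 w_G3=14/37 w_R=0
total: w_G1=0 w_G3=51/37 w_R=1
asked value: 14/37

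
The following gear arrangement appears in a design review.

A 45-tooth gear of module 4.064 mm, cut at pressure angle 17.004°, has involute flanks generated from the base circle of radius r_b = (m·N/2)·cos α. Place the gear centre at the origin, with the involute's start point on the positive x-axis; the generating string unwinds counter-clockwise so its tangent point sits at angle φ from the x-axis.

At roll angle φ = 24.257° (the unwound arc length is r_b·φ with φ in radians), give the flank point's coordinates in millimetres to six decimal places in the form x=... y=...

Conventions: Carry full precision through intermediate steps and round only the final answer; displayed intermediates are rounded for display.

topology: single-mesh involute geometry — m = 4.064, N = 45
pitch radius r_p = m·N/2 = 4.064·45/2 = 91.440000
base radius r_b = r_p·cos α = 91.440000·cos 17.004° = 87.442640
roll angle φ = 24.257° = 0.42336452 rad
x = r_b·(cos φ + φ·sin φ) = 94.931473
y = r_b·(sin φ − φ·cos φ) = 2.172407

x=94.931473 y=2.172407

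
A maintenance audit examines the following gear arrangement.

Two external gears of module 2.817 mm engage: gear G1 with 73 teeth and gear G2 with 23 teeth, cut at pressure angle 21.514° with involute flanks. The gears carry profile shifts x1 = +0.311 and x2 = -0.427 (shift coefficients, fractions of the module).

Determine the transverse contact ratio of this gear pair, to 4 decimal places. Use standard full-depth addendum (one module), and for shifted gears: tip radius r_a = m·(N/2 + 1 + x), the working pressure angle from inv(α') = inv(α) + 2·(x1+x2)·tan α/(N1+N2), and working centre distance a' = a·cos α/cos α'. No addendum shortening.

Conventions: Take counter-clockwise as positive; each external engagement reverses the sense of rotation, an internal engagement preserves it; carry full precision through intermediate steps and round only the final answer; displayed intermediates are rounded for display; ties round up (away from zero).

1.6915

topology: single-mesh involute geometry — m = 2.817, 73T/23T pair
base radii: r_b1 = 95.656789, r_b2 = 30.138440
tip radii: r_a1 = 106.513587, r_a2 = 34.009641
inv(α') = inv(21.514°) + 2·(+0.311-0.427)·tan α/(73+23) = 0.01775000  ⇒  α' = 21.15624°
a' = a·cos α / cos α' = 135.2160·cos 21.514°/cos 21.15624° = 134.886626
action lengths: √(r_a1²−r_b1²) = 46.850005, √(r_a2²−r_b2²) = 15.758493
base pitch p_b = π·m·cos α = 8.233278
CR = (46.850005 + 15.758493 − 134.886626·sin 21.15624°)/8.233278 = 1.691457
contact ratio ≈ 1.6915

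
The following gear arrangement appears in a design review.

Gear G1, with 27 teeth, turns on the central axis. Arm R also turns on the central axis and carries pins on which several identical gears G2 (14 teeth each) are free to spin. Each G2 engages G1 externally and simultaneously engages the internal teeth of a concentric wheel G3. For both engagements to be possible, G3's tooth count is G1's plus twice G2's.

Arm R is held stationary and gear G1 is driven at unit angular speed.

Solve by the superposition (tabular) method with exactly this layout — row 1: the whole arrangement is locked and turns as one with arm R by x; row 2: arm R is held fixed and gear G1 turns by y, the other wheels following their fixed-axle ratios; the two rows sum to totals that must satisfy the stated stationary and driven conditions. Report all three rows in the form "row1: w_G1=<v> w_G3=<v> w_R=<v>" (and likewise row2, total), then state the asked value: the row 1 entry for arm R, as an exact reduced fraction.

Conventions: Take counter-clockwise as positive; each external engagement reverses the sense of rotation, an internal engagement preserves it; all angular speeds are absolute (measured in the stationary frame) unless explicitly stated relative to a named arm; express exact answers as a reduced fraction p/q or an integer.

topology: planetary set — G1 27T / G2 14T / G3 55T, arm = carrier (Willis)
row 1 — lock + rotate with arm: ω_sun = ω_ring = ω_arm = x
row 2 (arm held, sun turns y): ω_ring = −(27/55)·y, ω_arm = 0
boundary: total ω_arm = x = 0 and total ω_sun = x + y = 1  ⇒  y = 1, x = 0
row 2 ring = −(27/55)·1 = -27/55
totals (row 1 + row 2): sun 0 + 1 = 1, ring 0 + (-27/55) = -27/55, arm 0 + 0 = 0
asked cell (row1, arm) = 0

row1: w_G1=0 w_G3=0 w_R=0
row2: w_G1=1 w_G3=-27/55 w_R=0
total: w_G1=1 w_G3=-27/55 w_R=0
asked value: 0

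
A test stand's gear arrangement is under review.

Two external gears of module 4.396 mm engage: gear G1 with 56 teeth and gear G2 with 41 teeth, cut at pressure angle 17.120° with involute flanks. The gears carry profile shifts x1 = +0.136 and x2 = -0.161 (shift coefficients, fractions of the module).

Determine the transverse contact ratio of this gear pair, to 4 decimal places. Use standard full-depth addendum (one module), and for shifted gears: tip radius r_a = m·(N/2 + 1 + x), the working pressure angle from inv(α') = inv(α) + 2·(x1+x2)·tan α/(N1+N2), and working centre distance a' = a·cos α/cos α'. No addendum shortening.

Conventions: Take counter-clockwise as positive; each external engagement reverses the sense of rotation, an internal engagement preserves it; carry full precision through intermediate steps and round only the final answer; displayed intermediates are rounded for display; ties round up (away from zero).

1.9288

single-mesh involute tooth geometry (56T engaging 41T at module 4.396)
base radii: r_b1 = 117.634010, r_b2 = 86.124900
tip radii: r_a1 = 128.081856, r_a2 = 93.806244
inv(α') = inv(17.120°) + 2·(+0.136-0.161)·tan α/(56+41) = 0.00906317  ⇒  α' = 17.02354°
a' = a·cos α / cos α' = 213.2060·cos 17.120°/cos 17.02354° = 213.095799
action lengths: √(r_a1²−r_b1²) = 50.667559, √(r_a2²−r_b2²) = 37.176781
base pitch p_b = π·m·cos α = 13.198505
CR = (50.667559 + 37.176781 − 213.095799·sin 17.02354°)/13.198505 = 1.928812
contact ratio ≈ 1.9288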